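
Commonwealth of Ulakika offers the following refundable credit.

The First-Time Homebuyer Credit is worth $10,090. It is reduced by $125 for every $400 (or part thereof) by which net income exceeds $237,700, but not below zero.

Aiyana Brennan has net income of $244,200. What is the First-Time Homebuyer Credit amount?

$7,965

First-Time Homebuyer Credit: income exceeds $237,700 by $6,500, which is 17 full-or-partial $400 increments; reduction = 17 × $125 = $2,125, leaving $7,965.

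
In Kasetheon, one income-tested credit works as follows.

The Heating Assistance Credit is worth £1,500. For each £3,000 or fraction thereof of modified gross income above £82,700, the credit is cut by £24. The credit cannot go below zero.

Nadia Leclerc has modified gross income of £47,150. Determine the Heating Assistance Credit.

£1,500

Heating Assistance Credit: £47,150 is at or below the £82,700 threshold, so the full £1,500 applies.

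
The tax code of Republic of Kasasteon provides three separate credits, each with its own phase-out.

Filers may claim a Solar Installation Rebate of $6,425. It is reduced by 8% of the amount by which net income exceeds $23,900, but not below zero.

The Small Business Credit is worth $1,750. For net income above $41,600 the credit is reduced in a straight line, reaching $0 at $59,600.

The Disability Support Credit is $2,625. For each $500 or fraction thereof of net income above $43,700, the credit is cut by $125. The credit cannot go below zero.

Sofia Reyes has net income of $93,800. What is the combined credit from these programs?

Solar Installation Rebate: 8% of the $69,900 excess over $23,900 is $5,592; credit = $6,425 − $5,592 = $833.
Small Business Credit: $93,800 is at or above $59,600, so the credit is $0.
Disability Support Credit: income exceeds $43,700 by $50,100 → 101 increments × $125 = $12,625 ≥ base, so the credit is $0.
Total: $833 + $0 + $0 = $833.

$833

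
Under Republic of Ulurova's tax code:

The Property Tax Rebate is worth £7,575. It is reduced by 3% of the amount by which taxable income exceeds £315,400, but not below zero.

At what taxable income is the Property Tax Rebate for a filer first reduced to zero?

£567,900

The credit falls by 3% of each pound above £315,400, so it reaches zero when the excess is £7,575 / 3% = £252,500: income = £315,400 + £252,500 = £567,900.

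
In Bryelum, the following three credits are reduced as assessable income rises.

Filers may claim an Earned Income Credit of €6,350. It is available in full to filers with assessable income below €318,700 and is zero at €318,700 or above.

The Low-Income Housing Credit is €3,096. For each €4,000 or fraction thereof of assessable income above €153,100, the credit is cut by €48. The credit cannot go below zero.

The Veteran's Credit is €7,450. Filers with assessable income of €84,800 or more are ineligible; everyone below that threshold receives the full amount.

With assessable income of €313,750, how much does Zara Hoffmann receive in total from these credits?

Earned Income Credit: €313,750 is below the €318,700 cutoff, so the full €6,350 applies.
Low-Income Housing Credit: income exceeds €153,100 by €160,650, which is 41 full-or-partial €4,000 increments; reduction = 41 × €48 = €1,968, leaving €1,128.
Veteran's Credit: €313,750 meets or exceeds the €84,800 cutoff, so the credit is €0.
Total: €6,350 + €1,128 + €0 = €7,478.

€7,478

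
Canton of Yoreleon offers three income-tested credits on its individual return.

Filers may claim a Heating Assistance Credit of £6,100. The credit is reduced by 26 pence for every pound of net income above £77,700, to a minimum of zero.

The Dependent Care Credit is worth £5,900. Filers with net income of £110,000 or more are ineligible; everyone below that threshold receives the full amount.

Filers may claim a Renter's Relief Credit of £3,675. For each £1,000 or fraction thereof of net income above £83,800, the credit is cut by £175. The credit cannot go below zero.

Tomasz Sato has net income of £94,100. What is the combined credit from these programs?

Heating Assistance Credit: 26% of the £16,400 excess over £77,700 is £4,264; credit = £6,100 − £4,264 = £1,836.
Dependent Care Credit: £94,100 is below the £110,000 cutoff, so the full £5,900 applies.
Renter's Relief Credit: income exceeds £83,800 by £10,300, which is 11 full-or-partial £1,000 increments; reduction = 11 × £175 = £1,925, leaving £1,750.
Total: £1,836 + £5,900 + £1,750 = £9,486.

£9,486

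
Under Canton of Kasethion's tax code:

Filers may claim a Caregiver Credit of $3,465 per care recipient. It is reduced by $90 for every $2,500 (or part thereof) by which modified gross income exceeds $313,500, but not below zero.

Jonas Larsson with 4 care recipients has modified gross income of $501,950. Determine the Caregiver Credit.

Caregiver Credit: base = 4 × $3,465 = $13,860. income exceeds $313,500 by $188,450, which is 76 full-or-partial $2,500 increments; reduction = 76 × $90 = $6,840, leaving $7,020.

$7,020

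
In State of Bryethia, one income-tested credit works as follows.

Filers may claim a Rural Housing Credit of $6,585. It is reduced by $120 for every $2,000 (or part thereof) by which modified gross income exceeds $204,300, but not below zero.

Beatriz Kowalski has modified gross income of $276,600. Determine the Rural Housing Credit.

Rural Housing Credit: income exceeds $204,300 by $72,300, which is 37 full-or-partial $2,000 increments; reduction = 37 × $120 = $4,440, leaving $2,145.

$2,145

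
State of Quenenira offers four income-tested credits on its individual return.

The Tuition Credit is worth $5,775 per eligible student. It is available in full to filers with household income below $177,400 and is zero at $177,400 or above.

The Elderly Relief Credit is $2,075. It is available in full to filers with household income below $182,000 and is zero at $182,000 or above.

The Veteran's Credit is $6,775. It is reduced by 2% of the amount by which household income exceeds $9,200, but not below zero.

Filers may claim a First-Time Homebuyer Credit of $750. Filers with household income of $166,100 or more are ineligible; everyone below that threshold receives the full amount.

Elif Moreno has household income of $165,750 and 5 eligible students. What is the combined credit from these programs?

$35,344

Tuition Credit: base = 5 × $5,775 = $28,875. $165,750 is below the $177,400 cutoff, so the full $28,875 applies.
Elderly Relief Credit: $165,750 is below the $182,000 cutoff, so the full $2,075 applies.
Veteran's Credit: 2% of the $156,550 excess over $9,200 is $3,131; credit = $6,775 − $3,131 = $3,644.
First-Time Homebuyer Credit: $165,750 is below the $166,100 cutoff, so the full $750 applies.
Total: $28,875 + $2,075 + $3,644 + $750 = $35,344.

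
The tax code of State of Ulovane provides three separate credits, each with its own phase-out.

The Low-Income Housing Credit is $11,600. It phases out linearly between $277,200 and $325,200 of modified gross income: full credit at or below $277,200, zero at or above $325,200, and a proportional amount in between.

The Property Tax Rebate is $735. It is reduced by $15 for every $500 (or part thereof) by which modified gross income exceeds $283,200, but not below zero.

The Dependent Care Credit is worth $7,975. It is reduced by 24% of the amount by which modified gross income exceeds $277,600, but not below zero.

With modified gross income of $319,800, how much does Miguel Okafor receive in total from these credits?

$1,305

Low-Income Housing Credit: $319,800 is $42,600 into a $48,000 phase-out range, leaving 5,400/48,000 of the credit: $11,600 × 5,400/48,000 = $1,305.
Property Tax Rebate: income exceeds $283,200 by $36,600 → 74 increments × $15 = $1,110 ≥ base, so the credit is $0.
Dependent Care Credit: 24% of the $42,200 excess over $277,600 is $10,128 ≥ base, so the credit is $0.
Total: $1,305 + $0 + $0 = $1,305.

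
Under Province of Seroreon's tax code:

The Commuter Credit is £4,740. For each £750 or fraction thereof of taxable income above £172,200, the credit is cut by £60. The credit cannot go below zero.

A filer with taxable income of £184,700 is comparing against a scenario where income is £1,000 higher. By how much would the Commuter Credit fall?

At £184,700 — income exceeds £172,200 by £12,500, which is 17 full-or-partial £750 increments; reduction = 17 × £60 = £1,020, leaving £3,720.
At £185,700 — income exceeds £172,200 by £13,500, which is 18 full-or-partial £750 increments; reduction = 18 × £60 = £1,080, leaving £3,660.
Lost: £3,720 − £3,660 = £60.

£60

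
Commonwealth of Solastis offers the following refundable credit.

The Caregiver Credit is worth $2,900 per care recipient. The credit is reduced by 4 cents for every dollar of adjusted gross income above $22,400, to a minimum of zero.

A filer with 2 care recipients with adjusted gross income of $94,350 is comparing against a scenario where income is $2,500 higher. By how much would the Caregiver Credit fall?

At $94,350 — base = 2 × $2,900 = $5,800. 4% of the $71,950 excess over $22,400 is $2,878; credit = $5,800 − $2,878 = $2,922.
At $96,850 — base = 2 × $2,900 = $5,800. 4% of the $74,450 excess over $22,400 is $2,978; credit = $5,800 − $2,978 = $2,822.
Lost: $2,922 − $2,822 = $100.

$100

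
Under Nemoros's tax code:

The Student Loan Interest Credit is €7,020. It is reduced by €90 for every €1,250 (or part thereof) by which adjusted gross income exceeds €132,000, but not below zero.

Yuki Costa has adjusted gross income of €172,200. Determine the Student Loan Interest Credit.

€4,050

Student Loan Interest Credit: income exceeds €132,000 by €40,200, which is 33 full-or-partial €1,250 increments; reduction = 33 × €90 = €2,970, leaving €4,050.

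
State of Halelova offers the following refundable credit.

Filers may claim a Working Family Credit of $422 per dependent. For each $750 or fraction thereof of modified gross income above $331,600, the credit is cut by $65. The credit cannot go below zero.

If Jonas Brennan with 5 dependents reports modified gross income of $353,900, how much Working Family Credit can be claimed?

Working Family Credit: base = 5 × $422 = $2,110. income exceeds $331,600 by $22,300, which is 30 full-or-partial $750 increments; reduction = 30 × $65 = $1,950, leaving $160.

$160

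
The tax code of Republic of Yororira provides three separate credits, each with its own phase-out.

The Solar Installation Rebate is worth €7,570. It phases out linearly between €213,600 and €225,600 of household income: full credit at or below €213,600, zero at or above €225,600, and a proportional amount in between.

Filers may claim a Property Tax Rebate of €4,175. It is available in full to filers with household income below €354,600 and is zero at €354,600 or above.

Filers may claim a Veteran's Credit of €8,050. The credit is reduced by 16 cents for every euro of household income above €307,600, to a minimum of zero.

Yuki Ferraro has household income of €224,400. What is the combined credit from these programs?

Solar Installation Rebate: €224,400 is €10,800 into a €12,000 phase-out range, leaving 1,200/12,000 of the credit: €7,570 × 1,200/12,000 = €757.
Property Tax Rebate: €224,400 is below the €354,600 cutoff, so the full €4,175 applies.
Veteran's Credit: €224,400 is at or below the €307,600 threshold, so the full €8,050 applies.
Total: €757 + €4,175 + €8,050 = €12,982.

€12,982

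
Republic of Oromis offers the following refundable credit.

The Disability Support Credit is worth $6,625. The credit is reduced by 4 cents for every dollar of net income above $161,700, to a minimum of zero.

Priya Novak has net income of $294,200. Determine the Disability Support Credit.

Disability Support Credit: 4% of the $132,500 excess over $161,700 is $5,300; credit = $6,625 − $5,300 = $1,325.

$1,325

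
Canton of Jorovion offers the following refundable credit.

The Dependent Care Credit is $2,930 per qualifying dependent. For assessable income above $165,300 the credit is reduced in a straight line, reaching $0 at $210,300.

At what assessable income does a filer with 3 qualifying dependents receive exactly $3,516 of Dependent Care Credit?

$192,300

Full credit = 3 × $2,930 = $8,790.
$3,516 is 3,516/8,790 of the full $8,790, so 5,274/8,790 of the $45,000 range has been used: income = $165,300 + $45,000 × 5,274/8,790 = $192,300.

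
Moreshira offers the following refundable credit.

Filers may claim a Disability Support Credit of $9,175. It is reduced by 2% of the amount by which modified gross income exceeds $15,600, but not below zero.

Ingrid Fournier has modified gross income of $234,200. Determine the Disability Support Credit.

$4,803

Disability Support Credit: 2% of the $218,600 excess over $15,600 is $4,372; credit = $9,175 − $4,372 = $4,803.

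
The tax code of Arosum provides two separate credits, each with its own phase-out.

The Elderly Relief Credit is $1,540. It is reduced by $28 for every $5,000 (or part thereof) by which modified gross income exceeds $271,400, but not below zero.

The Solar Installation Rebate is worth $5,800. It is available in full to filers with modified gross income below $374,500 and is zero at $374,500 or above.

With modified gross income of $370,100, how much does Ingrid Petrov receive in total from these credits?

$6,780

Elderly Relief Credit: income exceeds $271,400 by $98,700, which is 20 full-or-partial $5,000 increments; reduction = 20 × $28 = $560, leaving $980.
Solar Installation Rebate: $370,100 is below the $374,500 cutoff, so the full $5,800 applies.
Total: $980 + $5,800 = $6,780.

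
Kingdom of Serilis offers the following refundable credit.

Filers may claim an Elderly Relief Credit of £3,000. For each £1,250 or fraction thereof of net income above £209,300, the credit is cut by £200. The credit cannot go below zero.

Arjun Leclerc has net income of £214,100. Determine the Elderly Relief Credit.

Elderly Relief Credit: income exceeds £209,300 by £4,800, which is 4 full-or-partial £1,250 increments; reduction = 4 × £200 = £800, leaving £2,200.

£2,200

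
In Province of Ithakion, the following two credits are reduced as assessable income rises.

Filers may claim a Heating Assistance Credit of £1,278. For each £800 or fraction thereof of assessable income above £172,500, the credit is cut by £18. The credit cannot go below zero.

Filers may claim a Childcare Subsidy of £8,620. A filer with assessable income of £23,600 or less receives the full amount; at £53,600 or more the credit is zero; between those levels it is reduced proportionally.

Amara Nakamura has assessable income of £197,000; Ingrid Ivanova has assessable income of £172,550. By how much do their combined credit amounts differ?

£540

Amara (£197,000): Heating Assistance Credit: income exceeds £172,500 by £24,500, which is 31 full-or-partial £800 increments; reduction = 31 × £18 = £558, leaving £720. Childcare Subsidy: £197,000 is at or above £53,600, so the credit is £0. total £720 + £0 = £720
Ingrid (£172,550): Heating Assistance Credit: income exceeds £172,500 by £50, which is 1 full-or-partial £800 increment; reduction = 1 × £18 = £18, leaving £1,260. Childcare Subsidy: £172,550 is at or above £53,600, so the credit is £0. total £1,260 + £0 = £1,260
Difference: |£720 − £1,260| = £540.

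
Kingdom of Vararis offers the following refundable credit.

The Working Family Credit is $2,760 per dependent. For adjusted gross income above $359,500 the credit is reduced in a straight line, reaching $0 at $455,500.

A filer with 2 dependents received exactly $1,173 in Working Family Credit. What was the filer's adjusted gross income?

Full credit = 2 × $2,760 = $5,520.
$1,173 is 1,173/5,520 of the full $5,520, so 4,347/5,520 of the $96,000 range has been used: income = $359,500 + $96,000 × 4,347/5,520 = $435,100.

$435,100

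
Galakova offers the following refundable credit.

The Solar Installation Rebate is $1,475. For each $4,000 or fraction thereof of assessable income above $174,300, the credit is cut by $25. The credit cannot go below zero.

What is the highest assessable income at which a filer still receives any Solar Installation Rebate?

After 58 increments the reduction is 58 × $25 = $1,450, leaving $25; one more increment wipes it out. Increment 58 ends at excess 58 × $4,000 = $232,000, so the highest qualifying income is $174,300 + $232,000 = $406,300.

$406,300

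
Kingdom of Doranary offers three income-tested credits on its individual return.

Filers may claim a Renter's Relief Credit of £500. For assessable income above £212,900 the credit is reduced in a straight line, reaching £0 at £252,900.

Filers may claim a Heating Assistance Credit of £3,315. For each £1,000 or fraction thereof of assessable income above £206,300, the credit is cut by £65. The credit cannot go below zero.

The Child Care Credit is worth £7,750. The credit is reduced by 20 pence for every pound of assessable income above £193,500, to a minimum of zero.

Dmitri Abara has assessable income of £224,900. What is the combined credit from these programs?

Renter's Relief Credit: £224,900 is £12,000 into a £40,000 phase-out range, leaving 28,000/40,000 of the credit: £500 × 28,000/40,000 = £350.
Heating Assistance Credit: income exceeds £206,300 by £18,600, which is 19 full-or-partial £1,000 increments; reduction = 19 × £65 = £1,235, leaving £2,080.
Child Care Credit: 20% of the £31,400 excess over £193,500 is £6,280; credit = £7,750 − £6,280 = £1,470.
Total: £350 + £2,080 + £1,470 = £3,900.

£3,900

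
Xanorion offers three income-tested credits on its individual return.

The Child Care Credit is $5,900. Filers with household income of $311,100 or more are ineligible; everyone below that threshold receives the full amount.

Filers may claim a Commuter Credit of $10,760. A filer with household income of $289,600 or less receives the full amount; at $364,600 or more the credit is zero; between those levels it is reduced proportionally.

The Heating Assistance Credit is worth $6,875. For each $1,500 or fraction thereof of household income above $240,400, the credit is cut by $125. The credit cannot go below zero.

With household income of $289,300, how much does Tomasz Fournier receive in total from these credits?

Child Care Credit: $289,300 is below the $311,100 cutoff, so the full $5,900 applies.
Commuter Credit: $289,300 is at or below the $289,600 threshold, so the full $10,760 applies.
Heating Assistance Credit: income exceeds $240,400 by $48,900, which is 33 full-or-partial $1,500 increments; reduction = 33 × $125 = $4,125, leaving $2,750.
Total: $5,900 + $10,760 + $2,750 = $19,410.

$19,410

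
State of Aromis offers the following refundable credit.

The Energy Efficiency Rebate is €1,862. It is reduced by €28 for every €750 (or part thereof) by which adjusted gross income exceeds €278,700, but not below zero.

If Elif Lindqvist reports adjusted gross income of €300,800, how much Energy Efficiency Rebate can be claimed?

€1,022

Energy Efficiency Rebate: income exceeds €278,700 by €22,100, which is 30 full-or-partial €750 increments; reduction = 30 × €28 = €840, leaving €1,022.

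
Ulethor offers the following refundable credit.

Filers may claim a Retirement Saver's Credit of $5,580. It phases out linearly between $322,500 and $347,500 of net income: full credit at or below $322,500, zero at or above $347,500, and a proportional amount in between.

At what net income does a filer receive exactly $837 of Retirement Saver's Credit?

$837 is 837/5,580 of the full $5,580, so 4,743/5,580 of the $25,000 range has been used: income = $322,500 + $25,000 × 4,743/5,580 = $343,750.

$343,750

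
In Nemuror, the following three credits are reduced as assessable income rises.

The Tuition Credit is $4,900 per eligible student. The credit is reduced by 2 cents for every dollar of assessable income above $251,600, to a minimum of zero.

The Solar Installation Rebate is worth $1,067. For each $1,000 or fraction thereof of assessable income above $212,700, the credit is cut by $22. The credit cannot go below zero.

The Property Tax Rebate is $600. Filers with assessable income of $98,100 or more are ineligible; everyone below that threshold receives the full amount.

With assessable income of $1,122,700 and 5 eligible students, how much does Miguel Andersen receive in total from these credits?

$7,078

Tuition Credit: base = 5 × $4,900 = $24,500. 2% of the $871,100 excess over $251,600 is $17,422; credit = $24,500 − $17,422 = $7,078.
Solar Installation Rebate: income exceeds $212,700 by $910,000 → 910 increments × $22 = $20,020 ≥ base, so the credit is $0.
Property Tax Rebate: $1,122,700 meets or exceeds the $98,100 cutoff, so the credit is $0.
Total: $7,078 + $0 + $0 = $7,078.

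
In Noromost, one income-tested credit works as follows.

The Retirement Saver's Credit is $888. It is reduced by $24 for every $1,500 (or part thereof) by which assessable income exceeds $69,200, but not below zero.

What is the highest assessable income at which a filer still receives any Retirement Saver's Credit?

After 36 increments the reduction is 36 × $24 = $864, leaving $24; one more increment wipes it out. Increment 36 ends at excess 36 × $1,500 = $54,000, so the highest qualifying income is $69,200 + $54,000 = $123,200.

$123,200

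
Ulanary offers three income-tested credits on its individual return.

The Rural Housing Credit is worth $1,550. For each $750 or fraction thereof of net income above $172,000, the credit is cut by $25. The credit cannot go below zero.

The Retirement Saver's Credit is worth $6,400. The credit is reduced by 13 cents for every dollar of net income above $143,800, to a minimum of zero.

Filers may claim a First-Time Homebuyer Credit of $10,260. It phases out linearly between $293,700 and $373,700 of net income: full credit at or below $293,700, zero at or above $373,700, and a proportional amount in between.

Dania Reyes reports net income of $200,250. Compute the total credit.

$10,860

Rural Housing Credit: income exceeds $172,000 by $28,250, which is 38 full-or-partial $750 increments; reduction = 38 × $25 = $950, leaving $600.
Retirement Saver's Credit: 13% of the $56,450 excess over $143,800 is $7,338.50 ≥ base, so the credit is $0.
First-Time Homebuyer Credit: $200,250 is at or below the $293,700 threshold, so the full $10,260 applies.
Total: $600 + $0 + $10,260 = $10,860.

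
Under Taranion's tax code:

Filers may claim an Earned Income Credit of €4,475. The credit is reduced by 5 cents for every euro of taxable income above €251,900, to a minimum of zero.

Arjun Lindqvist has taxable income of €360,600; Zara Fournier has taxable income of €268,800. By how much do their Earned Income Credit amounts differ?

€3,630

Arjun (€360,600): Earned Income Credit: 5% of the €108,700 excess over €251,900 is €5,435 ≥ base, so the credit is €0.
Zara (€268,800): Earned Income Credit: 5% of the €16,900 excess over €251,900 is €845; credit = €4,475 − €845 = €3,630.
Difference: |€0 − €3,630| = €3,630.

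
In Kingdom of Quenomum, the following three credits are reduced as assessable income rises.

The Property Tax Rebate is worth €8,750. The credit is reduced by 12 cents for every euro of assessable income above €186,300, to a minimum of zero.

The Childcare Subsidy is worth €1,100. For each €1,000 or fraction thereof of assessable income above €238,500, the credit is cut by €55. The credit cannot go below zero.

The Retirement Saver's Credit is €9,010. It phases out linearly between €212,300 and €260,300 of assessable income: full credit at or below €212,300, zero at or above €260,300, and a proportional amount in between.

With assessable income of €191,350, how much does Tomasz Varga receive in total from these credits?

€18,254

Property Tax Rebate: 12% of the €5,050 excess over €186,300 is €606; credit = €8,750 − €606 = €8,144.
Childcare Subsidy: €191,350 is at or below the €238,500 threshold, so the full €1,100 applies.
Retirement Saver's Credit: €191,350 is at or below the €212,300 threshold, so the full €9,010 applies.
Total: €8,144 + €1,100 + €9,010 = €18,254.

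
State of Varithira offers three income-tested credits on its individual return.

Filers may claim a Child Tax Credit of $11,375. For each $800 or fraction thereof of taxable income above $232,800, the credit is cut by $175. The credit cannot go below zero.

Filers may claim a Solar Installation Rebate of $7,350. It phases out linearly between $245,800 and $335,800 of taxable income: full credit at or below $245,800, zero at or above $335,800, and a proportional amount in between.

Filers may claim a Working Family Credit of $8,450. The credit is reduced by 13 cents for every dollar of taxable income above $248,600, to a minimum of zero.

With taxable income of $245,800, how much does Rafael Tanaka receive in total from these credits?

Child Tax Credit: income exceeds $232,800 by $13,000, which is 17 full-or-partial $800 increments; reduction = 17 × $175 = $2,975, leaving $8,400.
Solar Installation Rebate: $245,800 is at or below the $245,800 threshold, so the full $7,350 applies.
Working Family Credit: $245,800 is at or below the $248,600 threshold, so the full $8,450 applies.
Total: $8,400 + $7,350 + $8,450 = $24,200.

$24,200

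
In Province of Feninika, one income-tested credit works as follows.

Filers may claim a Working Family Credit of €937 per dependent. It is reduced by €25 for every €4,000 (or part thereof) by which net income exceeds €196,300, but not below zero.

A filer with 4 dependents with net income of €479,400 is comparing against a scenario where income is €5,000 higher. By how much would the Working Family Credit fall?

€50

At €479,400 — base = 4 × €937 = €3,748. income exceeds €196,300 by €283,100, which is 71 full-or-partial €4,000 increments; reduction = 71 × €25 = €1,775, leaving €1,973.
At €484,400 — base = 4 × €937 = €3,748. income exceeds €196,300 by €288,100, which is 73 full-or-partial €4,000 increments; reduction = 73 × €25 = €1,825, leaving €1,923.
Lost: €1,973 − €1,923 = €50.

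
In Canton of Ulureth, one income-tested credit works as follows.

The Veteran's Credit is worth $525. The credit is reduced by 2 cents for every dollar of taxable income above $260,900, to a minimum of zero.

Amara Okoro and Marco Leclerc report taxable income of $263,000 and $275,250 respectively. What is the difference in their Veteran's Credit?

Amara ($263,000): Veteran's Credit: 2% of the $2,100 excess over $260,900 is $42; credit = $525 − $42 = $483.
Marco ($275,250): Veteran's Credit: 2% of the $14,350 excess over $260,900 is $287; credit = $525 − $287 = $238.
Difference: |$483 − $238| = $245.

$245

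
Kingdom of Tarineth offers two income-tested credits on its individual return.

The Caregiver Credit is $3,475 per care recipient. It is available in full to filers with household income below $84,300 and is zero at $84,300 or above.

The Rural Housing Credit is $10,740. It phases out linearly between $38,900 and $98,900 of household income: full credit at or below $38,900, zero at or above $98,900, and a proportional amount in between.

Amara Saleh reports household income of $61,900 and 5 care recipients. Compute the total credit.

$23,998

Caregiver Credit: base = 5 × $3,475 = $17,375. $61,900 is below the $84,300 cutoff, so the full $17,375 applies.
Rural Housing Credit: $61,900 is $23,000 into a $60,000 phase-out range, leaving 37,000/60,000 of the credit: $10,740 × 37,000/60,000 = $6,623.
Total: $17,375 + $6,623 = $23,998.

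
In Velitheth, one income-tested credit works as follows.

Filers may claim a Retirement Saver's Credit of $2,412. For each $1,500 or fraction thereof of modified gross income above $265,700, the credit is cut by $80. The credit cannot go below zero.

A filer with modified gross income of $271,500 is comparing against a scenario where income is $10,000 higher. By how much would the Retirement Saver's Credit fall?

$560

At $271,500 — income exceeds $265,700 by $5,800, which is 4 full-or-partial $1,500 increments; reduction = 4 × $80 = $320, leaving $2,092.
At $281,500 — income exceeds $265,700 by $15,800, which is 11 full-or-partial $1,500 increments; reduction = 11 × $80 = $880, leaving $1,532.
Lost: $2,092 − $1,532 = $560.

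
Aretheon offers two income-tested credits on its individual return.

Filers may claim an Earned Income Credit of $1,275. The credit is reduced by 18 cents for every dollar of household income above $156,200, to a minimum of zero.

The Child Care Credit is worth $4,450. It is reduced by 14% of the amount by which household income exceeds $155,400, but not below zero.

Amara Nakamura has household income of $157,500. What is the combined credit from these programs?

$5,197

Earned Income Credit: 18% of the $1,300 excess over $156,200 is $234; credit = $1,275 − $234 = $1,041.
Child Care Credit: 14% of the $2,100 excess over $155,400 is $294; credit = $4,450 − $294 = $4,156.
Total: $1,041 + $4,156 = $5,197.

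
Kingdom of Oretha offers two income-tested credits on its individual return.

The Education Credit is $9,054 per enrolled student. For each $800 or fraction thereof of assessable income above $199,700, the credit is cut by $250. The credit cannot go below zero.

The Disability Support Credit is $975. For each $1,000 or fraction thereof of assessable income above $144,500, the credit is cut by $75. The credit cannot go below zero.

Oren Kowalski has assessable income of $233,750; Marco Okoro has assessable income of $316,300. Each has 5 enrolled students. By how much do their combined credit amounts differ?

$25,750

Oren ($233,750): Education Credit: base = 5 × $9,054 = $45,270. income exceeds $199,700 by $34,050, which is 43 full-or-partial $800 increments; reduction = 43 × $250 = $10,750, leaving $34,520. Disability Support Credit: income exceeds $144,500 by $89,250 → 90 increments × $75 = $6,750 ≥ base, so the credit is $0. total $34,520 + $0 = $34,520
Marco ($316,300): Education Credit: base = 5 × $9,054 = $45,270. income exceeds $199,700 by $116,600, which is 146 full-or-partial $800 increments; reduction = 146 × $250 = $36,500, leaving $8,770. Disability Support Credit: income exceeds $144,500 by $171,800 → 172 increments × $75 = $12,900 ≥ base, so the credit is $0. total $8,770 + $0 = $8,770
Difference: |$34,520 − $8,770| = $25,750.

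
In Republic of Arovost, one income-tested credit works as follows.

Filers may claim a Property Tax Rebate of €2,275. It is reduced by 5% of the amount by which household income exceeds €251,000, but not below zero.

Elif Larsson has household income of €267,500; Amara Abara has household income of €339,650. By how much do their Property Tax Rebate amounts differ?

€1,450

Elif (€267,500): Property Tax Rebate: 5% of the €16,500 excess over €251,000 is €825; credit = €2,275 − €825 = €1,450.
Amara (€339,650): Property Tax Rebate: 5% of the €88,650 excess over €251,000 is €4,432.50 ≥ base, so the credit is €0.
Difference: |€1,450 − €0| = €1,450.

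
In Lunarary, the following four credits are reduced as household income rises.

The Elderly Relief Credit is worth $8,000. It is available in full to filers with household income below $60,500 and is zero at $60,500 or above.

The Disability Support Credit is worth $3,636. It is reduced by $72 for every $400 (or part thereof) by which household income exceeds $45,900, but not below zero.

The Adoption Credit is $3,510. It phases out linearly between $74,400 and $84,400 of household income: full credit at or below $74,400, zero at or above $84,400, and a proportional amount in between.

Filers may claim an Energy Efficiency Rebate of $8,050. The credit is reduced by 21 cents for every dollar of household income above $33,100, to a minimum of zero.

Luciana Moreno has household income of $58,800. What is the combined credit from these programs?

Elderly Relief Credit: $58,800 is below the $60,500 cutoff, so the full $8,000 applies.
Disability Support Credit: income exceeds $45,900 by $12,900, which is 33 full-or-partial $400 increments; reduction = 33 × $72 = $2,376, leaving $1,260.
Adoption Credit: $58,800 is at or below the $74,400 threshold, so the full $3,510 applies.
Energy Efficiency Rebate: 21% of the $25,700 excess over $33,100 is $5,397; credit = $8,050 − $5,397 = $2,653.
Total: $8,000 + $1,260 + $3,510 + $2,653 = $15,423.

$15,423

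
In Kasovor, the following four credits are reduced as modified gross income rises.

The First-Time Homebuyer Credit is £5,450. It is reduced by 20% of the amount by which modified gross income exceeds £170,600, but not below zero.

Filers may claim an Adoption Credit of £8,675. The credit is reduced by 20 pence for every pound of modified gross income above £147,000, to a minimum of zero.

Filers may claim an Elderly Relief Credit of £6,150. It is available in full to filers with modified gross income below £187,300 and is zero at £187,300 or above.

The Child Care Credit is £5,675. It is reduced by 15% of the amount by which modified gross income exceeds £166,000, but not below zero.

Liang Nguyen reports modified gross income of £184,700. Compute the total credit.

£12,785

First-Time Homebuyer Credit: 20% of the £14,100 excess over £170,600 is £2,820; credit = £5,450 − £2,820 = £2,630.
Adoption Credit: 20% of the £37,700 excess over £147,000 is £7,540; credit = £8,675 − £7,540 = £1,135.
Elderly Relief Credit: £184,700 is below the £187,300 cutoff, so the full £6,150 applies.
Child Care Credit: 15% of the £18,700 excess over £166,000 is £2,805; credit = £5,675 − £2,805 = £2,870.
Total: £2,630 + £1,135 + £6,150 + £2,870 = £12,785.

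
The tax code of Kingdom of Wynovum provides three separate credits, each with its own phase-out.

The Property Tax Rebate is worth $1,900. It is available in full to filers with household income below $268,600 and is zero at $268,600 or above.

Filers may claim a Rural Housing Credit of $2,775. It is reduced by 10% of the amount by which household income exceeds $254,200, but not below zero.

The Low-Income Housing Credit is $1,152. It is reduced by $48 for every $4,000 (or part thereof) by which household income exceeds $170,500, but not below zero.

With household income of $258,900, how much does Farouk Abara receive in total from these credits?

$4,253

Property Tax Rebate: $258,900 is below the $268,600 cutoff, so the full $1,900 applies.
Rural Housing Credit: 10% of the $4,700 excess over $254,200 is $470; credit = $2,775 − $470 = $2,305.
Low-Income Housing Credit: income exceeds $170,500 by $88,400, which is 23 full-or-partial $4,000 increments; reduction = 23 × $48 = $1,104, leaving $48.
Total: $1,900 + $2,305 + $48 = $4,253.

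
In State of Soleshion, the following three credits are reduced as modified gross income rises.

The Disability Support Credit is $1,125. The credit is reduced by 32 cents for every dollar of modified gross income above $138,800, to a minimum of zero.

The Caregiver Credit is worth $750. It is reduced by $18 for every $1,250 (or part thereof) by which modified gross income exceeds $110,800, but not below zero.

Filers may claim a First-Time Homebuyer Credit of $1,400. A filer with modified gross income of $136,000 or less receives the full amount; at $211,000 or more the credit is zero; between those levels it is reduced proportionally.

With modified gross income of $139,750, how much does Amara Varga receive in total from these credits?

Disability Support Credit: 32% of the $950 excess over $138,800 is $304; credit = $1,125 − $304 = $821.
Caregiver Credit: income exceeds $110,800 by $28,950, which is 24 full-or-partial $1,250 increments; reduction = 24 × $18 = $432, leaving $318.
First-Time Homebuyer Credit: $139,750 is $3,750 into a $75,000 phase-out range, leaving 71,250/75,000 of the credit: $1,400 × 71,250/75,000 = $1,330.
Total: $821 + $318 + $1,330 = $2,469.

$2,469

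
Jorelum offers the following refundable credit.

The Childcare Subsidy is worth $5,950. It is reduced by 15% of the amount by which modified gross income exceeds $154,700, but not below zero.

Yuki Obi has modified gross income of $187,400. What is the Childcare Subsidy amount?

Childcare Subsidy: 15% of the $32,700 excess over $154,700 is $4,905; credit = $5,950 − $4,905 = $1,045.

$1,045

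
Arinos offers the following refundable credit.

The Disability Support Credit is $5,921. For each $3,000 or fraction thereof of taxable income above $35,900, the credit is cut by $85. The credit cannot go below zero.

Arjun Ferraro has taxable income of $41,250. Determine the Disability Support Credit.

$5,751

Disability Support Credit: income exceeds $35,900 by $5,350, which is 2 full-or-partial $3,000 increments; reduction = 2 × $85 = $170, leaving $5,751.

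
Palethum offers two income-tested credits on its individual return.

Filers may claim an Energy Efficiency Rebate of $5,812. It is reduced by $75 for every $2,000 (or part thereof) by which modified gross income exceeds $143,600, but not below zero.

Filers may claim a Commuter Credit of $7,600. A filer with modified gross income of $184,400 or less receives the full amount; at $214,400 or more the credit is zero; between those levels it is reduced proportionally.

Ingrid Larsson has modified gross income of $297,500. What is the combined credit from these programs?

$37

Energy Efficiency Rebate: income exceeds $143,600 by $153,900, which is 77 full-or-partial $2,000 increments; reduction = 77 × $75 = $5,775, leaving $37.
Commuter Credit: $297,500 is at or above $214,400, so the credit is $0.
Total: $37 + $0 = $37.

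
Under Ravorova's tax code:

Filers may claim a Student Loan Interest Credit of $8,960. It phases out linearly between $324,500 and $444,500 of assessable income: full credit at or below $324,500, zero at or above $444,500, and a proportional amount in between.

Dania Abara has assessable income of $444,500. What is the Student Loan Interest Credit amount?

$0

Student Loan Interest Credit: $444,500 is at or above $444,500, so the credit is $0.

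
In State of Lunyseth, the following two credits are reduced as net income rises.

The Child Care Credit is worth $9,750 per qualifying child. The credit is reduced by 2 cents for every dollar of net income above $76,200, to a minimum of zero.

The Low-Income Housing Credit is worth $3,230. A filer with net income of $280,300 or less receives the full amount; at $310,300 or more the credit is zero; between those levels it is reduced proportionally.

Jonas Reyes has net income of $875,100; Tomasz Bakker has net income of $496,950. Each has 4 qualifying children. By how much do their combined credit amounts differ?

Jonas ($875,100): Child Care Credit: base = 4 × $9,750 = $39,000. 2% of the $798,900 excess over $76,200 is $15,978; credit = $39,000 − $15,978 = $23,022. Low-Income Housing Credit: $875,100 is at or above $310,300, so the credit is $0. total $23,022 + $0 = $23,022
Tomasz ($496,950): Child Care Credit: base = 4 × $9,750 = $39,000. 2% of the $420,750 excess over $76,200 is $8,415; credit = $39,000 − $8,415 = $30,585. Low-Income Housing Credit: $496,950 is at or above $310,300, so the credit is $0. total $30,585 + $0 = $30,585
Difference: |$23,022 − $30,585| = $7,563.

$7,563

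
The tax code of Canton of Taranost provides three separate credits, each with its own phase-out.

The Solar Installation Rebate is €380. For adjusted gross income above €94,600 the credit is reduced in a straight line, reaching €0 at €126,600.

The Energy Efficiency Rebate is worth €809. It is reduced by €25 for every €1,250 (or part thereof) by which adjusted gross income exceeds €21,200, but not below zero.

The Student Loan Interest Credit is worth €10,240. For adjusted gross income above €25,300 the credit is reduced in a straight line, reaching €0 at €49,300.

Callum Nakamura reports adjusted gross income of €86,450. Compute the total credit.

€380

Solar Installation Rebate: €86,450 is at or below the €94,600 threshold, so the full €380 applies.
Energy Efficiency Rebate: income exceeds €21,200 by €65,250 → 53 increments × €25 = €1,325 ≥ base, so the credit is €0.
Student Loan Interest Credit: €86,450 is at or above €49,300, so the credit is €0.
Total: €380 + €0 + €0 = €380.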